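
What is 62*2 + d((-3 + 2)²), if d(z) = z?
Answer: 125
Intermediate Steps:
62*2 + d((-3 + 2)²) = 62*2 + (-3 + 2)² = 124 + (-1)² = 124 + 1 = 125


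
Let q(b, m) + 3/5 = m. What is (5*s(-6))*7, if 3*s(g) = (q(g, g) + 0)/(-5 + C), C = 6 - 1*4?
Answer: 77/3 ≈ 25.667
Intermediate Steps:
q(b, m) = -3/5 + m
C = 2 (C = 6 - 4 = 2)
s(g) = 1/15 - g/9 (s(g) = (((-3/5 + g) + 0)/(-5 + 2))/3 = ((-3/5 + g)/(-3))/3 = ((-3/5 + g)*(-1/3))/3 = (1/5 - g/3)/3 = 1/15 - g/9)
(5*s(-6))*7 = (5*(1/15 - 1/9*(-6)))*7 = (5*(1/15 + 2/3))*7 = (5*(11/15))*7 = (11/3)*7 = 77/3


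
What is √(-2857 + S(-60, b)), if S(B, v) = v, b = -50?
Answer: 3*I*√323 ≈ 53.917*I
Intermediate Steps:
√(-2857 + S(-60, b)) = √(-2857 - 50) = √(-2907) = 3*I*√323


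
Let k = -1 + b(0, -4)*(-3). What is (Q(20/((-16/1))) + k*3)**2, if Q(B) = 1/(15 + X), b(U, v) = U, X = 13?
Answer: 6889/784 ≈ 8.7870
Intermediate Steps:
Q(B) = 1/28 (Q(B) = 1/(15 + 13) = 1/28)
k = -1 (k = -1 + 0*(-3) = -1 + 0 = -1)
(Q(20/((-16/1))) + k*3)**2 = (1/28 - 1*3)**2 = (1/28 - 3)**2 = (-83/28)**2 = 6889/784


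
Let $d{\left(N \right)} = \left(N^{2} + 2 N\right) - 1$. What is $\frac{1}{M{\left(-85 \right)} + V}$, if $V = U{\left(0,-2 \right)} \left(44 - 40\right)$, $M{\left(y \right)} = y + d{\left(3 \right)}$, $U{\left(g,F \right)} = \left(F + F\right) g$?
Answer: $- \frac{1}{71} \approx -0.014085$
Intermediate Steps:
$d{\left(N \right)} = -1 + N^{2} + 2 N$
$U{\left(g,F \right)} = 2 F g$
$M{\left(y \right)} = 14 + y$ ($M{\left(y \right)} = y + \left(-1 + 3^{2} + 2 \cdot 3\right) = y + \left(-1 + 9 + 6\right) = y + 14 = 14 + y$)
$V = 0$ ($V = 2 \left(-2\right) 0 \left(44 - 40\right) = 0 \cdot 4 = 0$)
$\frac{1}{M{\left(-85 \right)} + V} = \frac{1}{\left(14 - 85\right) + 0} = \frac{1}{-71 + 0} = \frac{1}{-71} = - \frac{1}{71}$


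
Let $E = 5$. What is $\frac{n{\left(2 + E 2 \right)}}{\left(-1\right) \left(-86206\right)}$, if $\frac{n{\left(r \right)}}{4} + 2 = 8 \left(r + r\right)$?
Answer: $\frac{380}{43103} \approx 0.0088161$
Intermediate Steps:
$n{\left(r \right)} = -8 + 64 r$ ($n{\left(r \right)} = -8 + 4 \cdot 8 \left(r + r\right) = -8 + 4 \cdot 8 \cdot 2 r = -8 + 4 \cdot 16 r = -8 + 64 r$)
$\frac{n{\left(2 + E 2 \right)}}{\left(-1\right) \left(-86206\right)} = \frac{-8 + 64 \left(2 + 5 \cdot 2\right)}{\left(-1\right) \left(-86206\right)} = \frac{-8 + 64 \left(2 + 10\right)}{86206} = \left(-8 + 64 \cdot 12\right) \frac{1}{86206} = \left(-8 + 768\right) \frac{1}{86206} = 760 \cdot \frac{1}{86206} = \frac{380}{43103}$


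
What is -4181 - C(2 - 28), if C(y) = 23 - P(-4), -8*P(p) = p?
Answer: -8407/2 ≈ -4203.5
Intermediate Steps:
P(p) = -p/8
C(y) = 45/2 (C(y) = 23 - (-1)*(-4)/8 = 23 - 1*½ = 23 - ½ = 45/2)
-4181 - C(2 - 28) = -4181 - 1*45/2 = -4181 - 45/2 = -8407/2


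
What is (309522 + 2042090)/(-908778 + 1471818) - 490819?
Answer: -3003786719/6120 ≈ -4.9082e+5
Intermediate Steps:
(309522 + 2042090)/(-908778 + 1471818) - 490819 = 2351612/563040 - 490819 = 2351612*(1/563040) - 490819 = 25561/6120 - 490819 = -3003786719/6120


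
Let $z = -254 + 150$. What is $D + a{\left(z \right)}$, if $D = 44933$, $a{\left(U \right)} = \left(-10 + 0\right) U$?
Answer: $45973$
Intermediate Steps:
$z = -104$
$a{\left(U \right)} = - 10 U$
$D + a{\left(z \right)} = 44933 - -1040 = 44933 + 1040 = 45973$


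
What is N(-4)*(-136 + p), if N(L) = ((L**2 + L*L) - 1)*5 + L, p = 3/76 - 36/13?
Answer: -20696815/988 ≈ -20948.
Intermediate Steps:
p = -2697/988 (p = 3*(1/76) - 36*1/13 = 3/76 - 36/13 = -2697/988 ≈ -2.7298)
N(L) = -5 + L + 10*L**2 (N(L) = ((L**2 + L**2) - 1)*5 + L = (2*L**2 - 1)*5 + L = (-1 + 2*L**2)*5 + L = (-5 + 10*L**2) + L = -5 + L + 10*L**2)
N(-4)*(-136 + p) = (-5 - 4 + 10*(-4)**2)*(-136 - 2697/988) = (-5 - 4 + 10*16)*(-137065/988) = (-5 - 4 + 160)*(-137065/988) = 151*(-137065/988) = -20696815/988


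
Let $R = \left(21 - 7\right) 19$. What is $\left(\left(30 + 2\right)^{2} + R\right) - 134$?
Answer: $1156$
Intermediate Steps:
$R = 266$ ($R = 14 \cdot 19 = 266$)
$\left(\left(30 + 2\right)^{2} + R\right) - 134 = \left(\left(30 + 2\right)^{2} + 266\right) - 134 = \left(32^{2} + 266\right) - 134 = \left(1024 + 266\right) - 134 = 1290 - 134 = 1156$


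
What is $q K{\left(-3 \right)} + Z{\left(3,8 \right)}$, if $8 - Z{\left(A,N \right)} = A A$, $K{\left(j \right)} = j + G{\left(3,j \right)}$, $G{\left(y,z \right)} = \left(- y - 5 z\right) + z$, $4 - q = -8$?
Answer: $71$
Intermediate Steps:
$q = 12$ ($q = 4 - -8 = 4 + 8 = 12$)
$G{\left(y,z \right)} = - y - 4 z$
$K{\left(j \right)} = -3 - 3 j$ ($K{\left(j \right)} = j - \left(3 + 4 j\right) = -3 - 3 j$)
$Z{\left(A,N \right)} = 8 - A^{2}$ ($Z{\left(A,N \right)} = 8 - A A = 8 - A^{2}$)
$q K{\left(-3 \right)} + Z{\left(3,8 \right)} = 12 \left(-3 - -9\right) + \left(8 - 3^{2}\right) = 12 \left(-3 + 9\right) + \left(8 - 9\right) = 12 \cdot 6 + \left(8 - 9\right) = 72 - 1 = 71$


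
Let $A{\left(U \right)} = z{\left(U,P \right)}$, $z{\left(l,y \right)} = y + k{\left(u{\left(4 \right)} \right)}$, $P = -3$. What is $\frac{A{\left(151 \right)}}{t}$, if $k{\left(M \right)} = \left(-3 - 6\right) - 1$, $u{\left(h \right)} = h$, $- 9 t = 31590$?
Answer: $\frac{1}{270} \approx 0.0037037$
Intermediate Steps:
$t = -3510$ ($t = \left(- \frac{1}{9}\right) 31590 = -3510$)
$k{\left(M \right)} = -10$ ($k{\left(M \right)} = \left(-3 - 6\right) - 1 = -9 - 1 = -10$)
$z{\left(l,y \right)} = -10 + y$ ($z{\left(l,y \right)} = y - 10 = -10 + y$)
$A{\left(U \right)} = -13$ ($A{\left(U \right)} = -10 - 3 = -13$)
$\frac{A{\left(151 \right)}}{t} = - \frac{13}{-3510} = \left(-13\right) \left(- \frac{1}{3510}\right) = \frac{1}{270}$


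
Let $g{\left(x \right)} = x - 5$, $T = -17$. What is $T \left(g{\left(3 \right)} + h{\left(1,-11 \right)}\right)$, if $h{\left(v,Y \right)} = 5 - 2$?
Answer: $-17$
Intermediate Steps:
$g{\left(x \right)} = -5 + x$
$h{\left(v,Y \right)} = 3$
$T \left(g{\left(3 \right)} + h{\left(1,-11 \right)}\right) = - 17 \left(\left(-5 + 3\right) + 3\right) = - 17 \left(-2 + 3\right) = \left(-17\right) 1 = -17$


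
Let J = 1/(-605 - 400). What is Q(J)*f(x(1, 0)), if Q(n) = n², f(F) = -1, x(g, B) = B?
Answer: -1/1010025 ≈ -9.9007e-7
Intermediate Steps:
J = -1/1005 (J = 1/(-1005) = -1/1005 ≈ -0.00099503)
Q(J)*f(x(1, 0)) = (-1/1005)²*(-1) = (1/1010025)*(-1) = -1/1010025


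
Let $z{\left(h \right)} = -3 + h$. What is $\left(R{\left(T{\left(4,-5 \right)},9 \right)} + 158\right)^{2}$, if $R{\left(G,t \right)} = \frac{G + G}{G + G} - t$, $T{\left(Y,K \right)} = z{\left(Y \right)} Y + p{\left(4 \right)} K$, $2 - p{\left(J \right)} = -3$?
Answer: $22500$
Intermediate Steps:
$p{\left(J \right)} = 5$ ($p{\left(J \right)} = 2 - -3 = 2 + 3 = 5$)
$T{\left(Y,K \right)} = 5 K + Y \left(-3 + Y\right)$ ($T{\left(Y,K \right)} = \left(-3 + Y\right) Y + 5 K = Y \left(-3 + Y\right) + 5 K = 5 K + Y \left(-3 + Y\right)$)
$R{\left(G,t \right)} = 1 - t$ ($R{\left(G,t \right)} = \frac{2 G}{2 G} - t = 2 G \frac{1}{2 G} - t = 1 - t$)
$\left(R{\left(T{\left(4,-5 \right)},9 \right)} + 158\right)^{2} = \left(\left(1 - 9\right) + 158\right)^{2} = \left(-8 + 158\right)^{2} = 150^{2} = 22500$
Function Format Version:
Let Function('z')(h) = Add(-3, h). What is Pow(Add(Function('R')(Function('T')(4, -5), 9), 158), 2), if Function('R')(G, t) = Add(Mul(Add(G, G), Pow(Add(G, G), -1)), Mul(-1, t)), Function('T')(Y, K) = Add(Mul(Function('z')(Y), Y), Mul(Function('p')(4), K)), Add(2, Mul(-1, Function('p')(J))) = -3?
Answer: 22500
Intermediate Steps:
Function('p')(J) = 5 (Function('p')(J) = Add(2, Mul(-1, -3)) = Add(2, 3) = 5)
Function('T')(Y, K) = Add(Mul(5, K), Mul(Y, Add(-3, Y))) (Function('T')(Y, K) = Add(Mul(Add(-3, Y), Y), Mul(5, K)) = Add(Mul(Y, Add(-3, Y)), Mul(5, K)) = Add(Mul(5, K), Mul(Y, Add(-3, Y))))
Function('R')(G, t) = Add(1, Mul(-1, t)) (Function('R')(G, t) = Add(Mul(Mul(2, G), Pow(Mul(2, G), -1)), Mul(-1, t)) = Add(Mul(Mul(2, G), Mul(Rational(1, 2), Pow(G, -1))), Mul(-1, t)) = Add(1, Mul(-1, t)))
Pow(Add(Function('R')(Function('T')(4, -5), 9), 158), 2) = Pow(Add(Add(1, Mul(-1, 9)), 158), 2) = Pow(Add(Add(1, -9), 158), 2) = Pow(Add(-8, 158), 2) = Pow(150, 2) = 22500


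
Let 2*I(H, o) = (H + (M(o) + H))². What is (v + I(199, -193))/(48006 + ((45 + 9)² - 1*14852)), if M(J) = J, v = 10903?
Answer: 63831/72140 ≈ 0.88482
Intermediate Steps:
I(H, o) = (o + 2*H)²/2 (I(H, o) = (H + (o + H))²/2 = (H + (H + o))²/2 = (o + 2*H)²/2)
(v + I(199, -193))/(48006 + ((45 + 9)² - 1*14852)) = (10903 + (-193 + 2*199)²/2)/(48006 + ((45 + 9)² - 1*14852)) = (10903 + (-193 + 398)²/2)/(48006 + (54² - 14852)) = (10903 + (½)*205²)/(48006 + (2916 - 14852)) = (10903 + (½)*42025)/(48006 - 11936) = (10903 + 42025/2)/36070 = (63831/2)*(1/36070) = 63831/72140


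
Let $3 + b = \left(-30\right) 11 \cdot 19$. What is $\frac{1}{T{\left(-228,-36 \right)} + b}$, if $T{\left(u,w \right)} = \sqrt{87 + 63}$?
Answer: $- \frac{2091}{13116793} - \frac{5 \sqrt{6}}{39350379} \approx -0.00015973$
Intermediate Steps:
$T{\left(u,w \right)} = 5 \sqrt{6}$ ($T{\left(u,w \right)} = \sqrt{150} = 5 \sqrt{6}$)
$b = -6273$ ($b = -3 + \left(-30\right) 11 \cdot 19 = -3 - 6270 = -6273$)
$\frac{1}{T{\left(-228,-36 \right)} + b} = \frac{1}{5 \sqrt{6} - 6273} = \frac{1}{-6273 + 5 \sqrt{6}}$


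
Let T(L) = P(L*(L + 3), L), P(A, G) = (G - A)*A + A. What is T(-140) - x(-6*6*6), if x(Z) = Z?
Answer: -370538204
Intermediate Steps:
P(A, G) = A + A*(G - A) (P(A, G) = A*(G - A) + A = A + A*(G - A))
T(L) = L*(3 + L)*(1 + L - L*(3 + L)) (T(L) = (L*(L + 3))*(1 + L - L*(L + 3)) = (L*(3 + L))*(1 + L - L*(3 + L)) = L*(3 + L)*(1 + L - L*(3 + L)))
T(-140) - x(-6*6*6) = -140*(3 - 140)*(1 - 140 - 1*(-140)*(3 - 140)) - (-6*6)*6 = -140*(-137)*(1 - 140 - 1*(-140)*(-137)) - (-36)*6 = -140*(-137)*(1 - 140 - 19180) - 1*(-216) = -140*(-137)*(-19319) + 216 = -370538420 + 216 = -370538204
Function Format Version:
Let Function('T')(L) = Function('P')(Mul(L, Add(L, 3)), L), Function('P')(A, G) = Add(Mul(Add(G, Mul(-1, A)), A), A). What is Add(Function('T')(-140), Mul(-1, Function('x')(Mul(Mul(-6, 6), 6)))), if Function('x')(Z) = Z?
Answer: -370538204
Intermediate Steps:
Function('P')(A, G) = Add(A, Mul(A, Add(G, Mul(-1, A)))) (Function('P')(A, G) = Add(Mul(A, Add(G, Mul(-1, A))), A) = Add(A, Mul(A, Add(G, Mul(-1, A)))))
Function('T')(L) = Mul(L, Add(3, L), Add(1, L, Mul(-1, L, Add(3, L)))) (Function('T')(L) = Mul(Mul(L, Add(L, 3)), Add(1, L, Mul(-1, Mul(L, Add(L, 3))))) = Mul(Mul(L, Add(3, L)), Add(1, L, Mul(-1, Mul(L, Add(3, L))))) = Mul(Mul(L, Add(3, L)), Add(1, L, Mul(-1, L, Add(3, L)))) = Mul(L, Add(3, L), Add(1, L, Mul(-1, L, Add(3, L)))))
Add(Function('T')(-140), Mul(-1, Function('x')(Mul(Mul(-6, 6), 6)))) = Add(Mul(-140, Add(3, -140), Add(1, -140, Mul(-1, -140, Add(3, -140)))), Mul(-1, Mul(Mul(-6, 6), 6))) = Add(Mul(-140, -137, Add(1, -140, Mul(-1, -140, -137))), Mul(-1, Mul(-36, 6))) = Add(Mul(-140, -137, Add(1, -140, -19180)), Mul(-1, -216)) = Add(Mul(-140, -137, -19319), 216) = Add(-370538420, 216) = -370538204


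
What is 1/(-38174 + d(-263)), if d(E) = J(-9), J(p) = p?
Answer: -1/38183 ≈ -2.6190e-5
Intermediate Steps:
d(E) = -9
1/(-38174 + d(-263)) = 1/(-38174 - 9) = 1/(-38183) = -1/38183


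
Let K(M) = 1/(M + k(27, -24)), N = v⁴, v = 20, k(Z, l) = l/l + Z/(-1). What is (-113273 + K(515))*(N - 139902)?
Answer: -1113238188608/489 ≈ -2.2766e+9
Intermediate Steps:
k(Z, l) = 1 - Z (k(Z, l) = 1 + Z*(-1) = 1 - Z)
N = 160000 (N = 20⁴ = 160000)
K(M) = 1/(-26 + M) (K(M) = 1/(M + (1 - 1*27)) = 1/(M + (1 - 27)) = 1/(M - 26) = 1/(-26 + M))
(-113273 + K(515))*(N - 139902) = (-113273 + 1/(-26 + 515))*(160000 - 139902) = (-113273 + 1/489)*20098 = -55390496/489*20098 = -1113238188608/489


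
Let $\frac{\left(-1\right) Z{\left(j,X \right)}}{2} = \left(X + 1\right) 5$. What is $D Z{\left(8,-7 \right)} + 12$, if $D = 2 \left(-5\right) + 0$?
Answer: $-588$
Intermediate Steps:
$D = -10$ ($D = -10 + 0 = -10$)
$Z{\left(j,X \right)} = -10 - 10 X$ ($Z{\left(j,X \right)} = - 2 \left(X + 1\right) 5 = - 2 \left(1 + X\right) 5 = - 2 \left(5 + 5 X\right) = -10 - 10 X$)
$D Z{\left(8,-7 \right)} + 12 = - 10 \left(-10 - -70\right) + 12 = - 10 \left(-10 + 70\right) + 12 = \left(-10\right) 60 + 12 = -600 + 12 = -588$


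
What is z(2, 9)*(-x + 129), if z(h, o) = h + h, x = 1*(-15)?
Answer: 576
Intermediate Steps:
x = -15
z(h, o) = 2*h
z(2, 9)*(-x + 129) = (2*2)*(-1*(-15) + 129) = 4*(15 + 129) = 4*144 = 576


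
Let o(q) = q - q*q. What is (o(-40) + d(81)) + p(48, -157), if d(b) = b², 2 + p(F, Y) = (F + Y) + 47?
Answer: 4857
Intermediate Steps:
p(F, Y) = 45 + F + Y (p(F, Y) = -2 + ((F + Y) + 47) = -2 + (47 + F + Y) = 45 + F + Y)
o(q) = q - q²
(o(-40) + d(81)) + p(48, -157) = (-40*(1 - 1*(-40)) + 81²) + (45 + 48 - 157) = (-40*(1 + 40) + 6561) - 64 = (-40*41 + 6561) - 64 = (-1640 + 6561) - 64 = 4921 - 64 = 4857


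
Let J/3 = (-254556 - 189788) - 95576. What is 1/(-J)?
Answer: 1/1619760 ≈ 6.1738e-7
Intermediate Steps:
J = -1619760 (J = 3*((-254556 - 189788) - 95576) = 3*(-444344 - 95576) = 3*(-539920) = -1619760)
1/(-J) = 1/(-1*(-1619760)) = 1/1619760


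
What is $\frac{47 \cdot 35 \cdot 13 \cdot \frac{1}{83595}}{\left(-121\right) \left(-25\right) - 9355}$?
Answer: $- \frac{4277}{105831270} \approx -4.0413 \cdot 10^{-5}$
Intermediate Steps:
$\frac{47 \cdot 35 \cdot 13 \cdot \frac{1}{83595}}{\left(-121\right) \left(-25\right) - 9355} = \frac{1645 \cdot 13 \cdot \frac{1}{83595}}{3025 - 9355} = \frac{21385 \cdot \frac{1}{83595}}{-6330} = \frac{4277}{16719} \left(- \frac{1}{6330}\right) = - \frac{4277}{105831270}$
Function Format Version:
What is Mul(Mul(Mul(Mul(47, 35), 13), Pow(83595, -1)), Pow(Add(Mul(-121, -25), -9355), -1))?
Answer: Rational(-4277, 105831270) ≈ -4.0413e-5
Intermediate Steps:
Mul(Mul(Mul(Mul(47, 35), 13), Pow(83595, -1)), Pow(Add(Mul(-121, -25), -9355), -1)) = Mul(Mul(Mul(1645, 13), Rational(1, 83595)), Pow(Add(3025, -9355), -1)) = Mul(Mul(21385, Rational(1, 83595)), Pow(-6330, -1)) = Mul(Rational(4277, 16719), Rational(-1, 6330)) = Rational(-4277, 105831270)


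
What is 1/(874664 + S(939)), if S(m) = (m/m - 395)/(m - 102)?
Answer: 837/732093374 ≈ 1.1433e-6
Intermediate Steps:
S(m) = -394/(-102 + m) (S(m) = (1 - 395)/(-102 + m) = -394/(-102 + m))
1/(874664 + S(939)) = 1/(874664 - 394/(-102 + 939)) = 1/(874664 - 394/837) = 1/(732093374/837) = 837/732093374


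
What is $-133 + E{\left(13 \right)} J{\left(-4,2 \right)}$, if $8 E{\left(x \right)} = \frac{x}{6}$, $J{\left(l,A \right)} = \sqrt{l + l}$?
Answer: $-133 + \frac{13 i \sqrt{2}}{24} \approx -133.0 + 0.76603 i$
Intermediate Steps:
$J{\left(l,A \right)} = \sqrt{2} \sqrt{l}$ ($J{\left(l,A \right)} = \sqrt{2 l} = \sqrt{2} \sqrt{l}$)
$E{\left(x \right)} = \frac{x}{48}$ ($E{\left(x \right)} = \frac{x \frac{1}{6}}{8} = \frac{\frac{1}{6} x}{8} = \frac{x}{48}$)
$-133 + E{\left(13 \right)} J{\left(-4,2 \right)} = -133 + \frac{1}{48} \cdot 13 \sqrt{2} \sqrt{-4} = -133 + \frac{13 \sqrt{2} \cdot 2 i}{48} = -133 + \frac{13 \cdot 2 i \sqrt{2}}{48} = -133 + \frac{13 i \sqrt{2}}{24}$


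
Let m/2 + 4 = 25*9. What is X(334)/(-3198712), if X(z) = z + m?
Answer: -97/399839 ≈ -0.00024260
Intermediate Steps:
m = 442 (m = -8 + 2*(25*9) = -8 + 2*225 = -8 + 450 = 442)
X(z) = 442 + z (X(z) = z + 442 = 442 + z)
X(334)/(-3198712) = (442 + 334)/(-3198712) = 776*(-1/3198712) = -97/399839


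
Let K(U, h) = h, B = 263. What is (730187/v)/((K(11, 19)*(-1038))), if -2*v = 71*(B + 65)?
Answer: 730187/229642968 ≈ 0.0031797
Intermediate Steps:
v = -11644 (v = -71*(263 + 65)/2 = -71*328/2 = -½*23288 = -11644)
(730187/v)/((K(11, 19)*(-1038))) = (730187/(-11644))/((19*(-1038))) = (730187*(-1/11644))/(-19722) = -730187/11644*(-1/19722) = 730187/229642968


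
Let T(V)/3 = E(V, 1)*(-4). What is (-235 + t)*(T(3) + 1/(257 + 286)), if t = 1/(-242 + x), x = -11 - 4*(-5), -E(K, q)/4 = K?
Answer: -1427178636/42173 ≈ -33841.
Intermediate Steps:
E(K, q) = -4*K
x = 9 (x = -11 + 20 = 9)
t = -1/233 (t = 1/(-242 + 9) = 1/(-233) = -1/233 ≈ -0.0042918)
T(V) = 48*V (T(V) = 3*(-4*V*(-4)) = 3*(16*V) = 48*V)
(-235 + t)*(T(3) + 1/(257 + 286)) = (-235 - 1/233)*(48*3 + 1/(257 + 286)) = -54756*(144 + 1/543)/233 = -54756/233*78193/543 = -1427178636/42173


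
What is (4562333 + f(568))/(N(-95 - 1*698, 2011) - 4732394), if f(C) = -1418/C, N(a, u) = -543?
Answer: -1295701863/1344154108 ≈ -0.96395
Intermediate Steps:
(4562333 + f(568))/(N(-95 - 1*698, 2011) - 4732394) = (4562333 - 1418/568)/(-543 - 4732394) = (4562333 - 1418*1/568)/(-4732937) = (4562333 - 709/284)*(-1/4732937) = (1295701863/284)*(-1/4732937) = -1295701863/1344154108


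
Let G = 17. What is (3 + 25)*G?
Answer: 476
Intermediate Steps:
(3 + 25)*G = (3 + 25)*17 = 28*17 = 476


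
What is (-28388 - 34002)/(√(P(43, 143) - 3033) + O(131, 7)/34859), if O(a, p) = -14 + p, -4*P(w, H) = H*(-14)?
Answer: 1791055420/362043185139 + 4459600063270*I*√10130/362043185139 ≈ 0.0049471 + 1239.8*I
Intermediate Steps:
P(w, H) = 7*H/2 (P(w, H) = -H*(-14)/4 = -(-7)*H/2 = 7*H/2)
(-28388 - 34002)/(√(P(43, 143) - 3033) + O(131, 7)/34859) = (-28388 - 34002)/(√((7/2)*143 - 3033) + (-14 + 7)/34859) = -62390/(√(1001/2 - 3033) - 7*1/34859) = -62390/(√(-5065/2) - 7/34859) = -62390/(I*√10130/2 - 7/34859) = -62390/(-7/34859 + I*√10130/2)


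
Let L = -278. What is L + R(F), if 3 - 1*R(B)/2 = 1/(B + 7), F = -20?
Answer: -3534/13 ≈ -271.85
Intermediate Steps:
R(B) = 6 - 2/(7 + B) (R(B) = 6 - 2/(B + 7) = 6 - 2/(7 + B))
L + R(F) = -278 + 2*(20 + 3*(-20))/(7 - 20) = -278 + 2*(20 - 60)/(-13) = -278 + 2*(-1/13)*(-40) = -278 + 80/13 = -3534/13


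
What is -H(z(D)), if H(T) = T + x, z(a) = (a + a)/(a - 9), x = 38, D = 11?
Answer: -49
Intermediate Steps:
z(a) = 2*a/(-9 + a) (z(a) = (2*a)/(-9 + a) = 2*a/(-9 + a))
H(T) = 38 + T (H(T) = T + 38 = 38 + T)
-H(z(D)) = -(38 + 2*11/(-9 + 11)) = -(38 + 2*11/2) = -(38 + 2*11*(½)) = -(38 + 11) = -1*49 = -49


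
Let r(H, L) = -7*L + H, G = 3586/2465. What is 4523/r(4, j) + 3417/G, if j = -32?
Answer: 968320909/408804 ≈ 2368.7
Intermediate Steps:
G = 3586/2465 (G = 3586*(1/2465) = 3586/2465 ≈ 1.4548)
r(H, L) = H - 7*L
4523/r(4, j) + 3417/G = 4523/(4 - 7*(-32)) + 3417/(3586/2465) = 4523/(4 + 224) + 3417*(2465/3586) = 4523/228 + 8422905/3586 = 968320909/408804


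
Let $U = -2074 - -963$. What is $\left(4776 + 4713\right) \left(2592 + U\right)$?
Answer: $14053209$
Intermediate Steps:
$U = -1111$ ($U = -2074 + 963 = -1111$)
$\left(4776 + 4713\right) \left(2592 + U\right) = \left(4776 + 4713\right) \left(2592 - 1111\right) = 9489 \cdot 1481 = 14053209$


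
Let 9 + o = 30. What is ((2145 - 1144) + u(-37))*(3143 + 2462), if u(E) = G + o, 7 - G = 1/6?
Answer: 34599665/6 ≈ 5.7666e+6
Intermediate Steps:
o = 21 (o = -9 + 30 = 21)
G = 41/6 (G = 7 - 1/6 = 7 - 1*⅙ = 7 - ⅙ = 41/6 ≈ 6.8333)
u(E) = 167/6 (u(E) = 41/6 + 21 = 167/6)
((2145 - 1144) + u(-37))*(3143 + 2462) = ((2145 - 1144) + 167/6)*(3143 + 2462) = (1001 + 167/6)*5605 = (6173/6)*5605 = 34599665/6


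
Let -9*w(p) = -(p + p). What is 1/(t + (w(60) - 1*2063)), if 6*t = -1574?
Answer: -1/2312 ≈ -0.00043253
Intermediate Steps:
t = -787/3 (t = (1/6)*(-1574) = -787/3 ≈ -262.33)
w(p) = 2*p/9 (w(p) = -(-1)*(p + p)/9 = -(-1)*2*p/9 = -(-2)*p/9 = 2*p/9)
1/(t + (w(60) - 1*2063)) = 1/(-787/3 + ((2/9)*60 - 1*2063)) = 1/(-787/3 + (40/3 - 2063)) = 1/(-787/3 - 6149/3) = 1/(-2312) = -1/2312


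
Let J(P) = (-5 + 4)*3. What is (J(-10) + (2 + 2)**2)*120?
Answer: 1560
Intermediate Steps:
J(P) = -3 (J(P) = -1*3 = -3)
(J(-10) + (2 + 2)**2)*120 = (-3 + (2 + 2)**2)*120 = (-3 + 4**2)*120 = (-3 + 16)*120 = 13*120 = 1560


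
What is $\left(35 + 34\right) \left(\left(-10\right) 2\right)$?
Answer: $-1380$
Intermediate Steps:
$\left(35 + 34\right) \left(\left(-10\right) 2\right) = 69 \left(-20\right) = -1380$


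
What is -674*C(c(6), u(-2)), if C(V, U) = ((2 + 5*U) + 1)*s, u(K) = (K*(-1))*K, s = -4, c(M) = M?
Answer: -45832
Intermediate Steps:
u(K) = -K² (u(K) = (-K)*K = -K²)
C(V, U) = -12 - 20*U (C(V, U) = ((2 + 5*U) + 1)*(-4) = (3 + 5*U)*(-4) = -12 - 20*U)
-674*C(c(6), u(-2)) = -674*(-12 - (-20)*(-2)²) = -674*(-12 - (-20)*4) = -674*(-12 - 20*(-4)) = -674*(-12 + 80) = -674*68 = -45832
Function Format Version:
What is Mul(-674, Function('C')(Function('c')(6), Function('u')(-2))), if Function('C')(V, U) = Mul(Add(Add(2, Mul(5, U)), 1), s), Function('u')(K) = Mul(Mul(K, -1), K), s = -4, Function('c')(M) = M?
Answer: -45832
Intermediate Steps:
Function('u')(K) = Mul(-1, Pow(K, 2)) (Function('u')(K) = Mul(Mul(-1, K), K) = Mul(-1, Pow(K, 2)))
Function('C')(V, U) = Add(-12, Mul(-20, U)) (Function('C')(V, U) = Mul(Add(Add(2, Mul(5, U)), 1), -4) = Mul(Add(3, Mul(5, U)), -4) = Add(-12, Mul(-20, U)))
Mul(-674, Function('C')(Function('c')(6), Function('u')(-2))) = Mul(-674, Add(-12, Mul(-20, Mul(-1, Pow(-2, 2))))) = Mul(-674, Add(-12, Mul(-20, Mul(-1, 4)))) = Mul(-674, Add(-12, Mul(-20, -4))) = Mul(-674, Add(-12, 80)) = Mul(-674, 68) = -45832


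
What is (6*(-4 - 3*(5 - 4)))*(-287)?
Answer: 12054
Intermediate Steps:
(6*(-4 - 3*(5 - 4)))*(-287) = (6*(-4 - 3*1))*(-287) = (6*(-4 - 3))*(-287) = (6*(-7))*(-287) = -42*(-287) = 12054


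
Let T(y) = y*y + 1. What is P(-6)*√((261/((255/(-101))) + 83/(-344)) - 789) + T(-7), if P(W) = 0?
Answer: 50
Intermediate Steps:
T(y) = 1 + y² (T(y) = y² + 1 = 1 + y²)
P(-6)*√((261/((255/(-101))) + 83/(-344)) - 789) + T(-7) = 0*√((261/((255/(-101))) + 83/(-344)) - 789) + (1 + (-7)²) = 0*√((261/((255*(-1/101))) + 83*(-1/344)) - 789) + (1 + 49) = 0*√((261/(-255/101) - 83/344) - 789) + 50 = 0*√((261*(-101/255) - 83/344) - 789) + 50 = 0*√((-8787/85 - 83/344) - 789) + 50 = 0*√(-3029783/29240 - 789) + 50 = 0*√(-26100143/29240) + 50 = 0*(I*√190792045330/14620) + 50 = 0 + 50 = 50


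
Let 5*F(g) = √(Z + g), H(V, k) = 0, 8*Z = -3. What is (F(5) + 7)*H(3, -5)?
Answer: 0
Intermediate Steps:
Z = -3/8 (Z = (⅛)*(-3) = -3/8 ≈ -0.37500)
F(g) = √(-3/8 + g)/5
(F(5) + 7)*H(3, -5) = (√(-6 + 16*5)/20 + 7)*0 = (√(-6 + 80)/20 + 7)*0 = (√74/20 + 7)*0 = (7 + √74/20)*0 = 0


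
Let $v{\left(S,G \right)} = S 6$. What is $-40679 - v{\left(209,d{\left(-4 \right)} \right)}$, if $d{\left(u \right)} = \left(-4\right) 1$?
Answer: $-41933$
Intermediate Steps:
$d{\left(u \right)} = -4$
$v{\left(S,G \right)} = 6 S$
$-40679 - v{\left(209,d{\left(-4 \right)} \right)} = -40679 - 6 \cdot 209 = -40679 - 1254 = -41933$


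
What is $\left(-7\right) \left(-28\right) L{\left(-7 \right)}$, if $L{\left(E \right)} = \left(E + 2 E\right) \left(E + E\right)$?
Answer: $57624$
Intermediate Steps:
$L{\left(E \right)} = 6 E^{2}$ ($L{\left(E \right)} = 3 E 2 E = 6 E^{2}$)
$\left(-7\right) \left(-28\right) L{\left(-7 \right)} = \left(-7\right) \left(-28\right) 6 \left(-7\right)^{2} = 196 \cdot 6 \cdot 49 = 196 \cdot 294 = 57624$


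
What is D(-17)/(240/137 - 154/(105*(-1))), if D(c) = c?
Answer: -34935/6614 ≈ -5.2820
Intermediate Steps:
D(-17)/(240/137 - 154/(105*(-1))) = -17/(240/137 - 154/(105*(-1))) = -17/(240*(1/137) - 154/(-105)) = -17/(240/137 - 154*(-1/105)) = -17/(240/137 + 22/15) = -17/6614/2055 = -17*2055/6614 = -34935/6614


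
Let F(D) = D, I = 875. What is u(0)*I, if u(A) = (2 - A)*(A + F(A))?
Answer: 0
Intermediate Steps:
u(A) = 2*A*(2 - A) (u(A) = (2 - A)*(A + A) = (2 - A)*(2*A) = 2*A*(2 - A))
u(0)*I = (2*0*(2 - 1*0))*875 = (2*0*(2 + 0))*875 = (2*0*2)*875 = 0*875 = 0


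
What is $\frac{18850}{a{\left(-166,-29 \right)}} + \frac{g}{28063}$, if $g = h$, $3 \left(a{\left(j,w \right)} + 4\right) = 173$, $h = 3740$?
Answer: $\frac{226794970}{645449} \approx 351.38$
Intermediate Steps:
$a{\left(j,w \right)} = \frac{161}{3}$ ($a{\left(j,w \right)} = -4 + \frac{1}{3} \cdot 173 = -4 + \frac{173}{3} = \frac{161}{3}$)
$g = 3740$
$\frac{18850}{a{\left(-166,-29 \right)}} + \frac{g}{28063} = \frac{18850}{\frac{161}{3}} + \frac{3740}{28063} = 18850 \cdot \frac{3}{161} + 3740 \cdot \frac{1}{28063} = \frac{56550}{161} + \frac{3740}{28063} = \frac{226794970}{645449}$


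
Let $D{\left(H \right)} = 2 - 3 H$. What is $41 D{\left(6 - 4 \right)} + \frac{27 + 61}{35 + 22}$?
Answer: $- \frac{9260}{57} \approx -162.46$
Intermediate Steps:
$41 D{\left(6 - 4 \right)} + \frac{27 + 61}{35 + 22} = 41 \left(2 - 3 \left(6 - 4\right)\right) + \frac{27 + 61}{35 + 22} = 41 \left(2 - 3 \left(6 - 4\right)\right) + \frac{88}{57} = 41 \left(2 - 6\right) + 88 \cdot \frac{1}{57} = 41 \left(2 - 6\right) + \frac{88}{57} = 41 \left(-4\right) + \frac{88}{57} = -164 + \frac{88}{57} = - \frac{9260}{57}$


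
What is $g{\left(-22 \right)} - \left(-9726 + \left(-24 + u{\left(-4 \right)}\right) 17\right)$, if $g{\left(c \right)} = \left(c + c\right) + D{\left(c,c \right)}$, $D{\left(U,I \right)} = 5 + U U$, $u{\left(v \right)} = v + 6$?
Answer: $10545$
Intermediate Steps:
$u{\left(v \right)} = 6 + v$
$D{\left(U,I \right)} = 5 + U^{2}$
$g{\left(c \right)} = 5 + c^{2} + 2 c$ ($g{\left(c \right)} = \left(c + c\right) + \left(5 + c^{2}\right) = 2 c + \left(5 + c^{2}\right) = 5 + c^{2} + 2 c$)
$g{\left(-22 \right)} - \left(-9726 + \left(-24 + u{\left(-4 \right)}\right) 17\right) = \left(5 + \left(-22\right)^{2} + 2 \left(-22\right)\right) - \left(-9726 + \left(-24 + \left(6 - 4\right)\right) 17\right) = \left(5 + 484 - 44\right) - \left(-9726 + \left(-24 + 2\right) 17\right) = 445 - \left(-9726 - 374\right) = 445 - -10100 = 445 + 10100 = 10545$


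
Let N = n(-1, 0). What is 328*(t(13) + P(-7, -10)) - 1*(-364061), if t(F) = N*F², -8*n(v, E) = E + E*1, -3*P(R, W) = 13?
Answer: 1087919/3 ≈ 3.6264e+5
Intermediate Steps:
P(R, W) = -13/3 (P(R, W) = -⅓*13 = -13/3)
n(v, E) = -E/4 (n(v, E) = -(E + E*1)/8 = -(E + E)/8 = -E/4)
N = 0 (N = -¼*0 = 0)
t(F) = 0 (t(F) = 0*F² = 0)
328*(t(13) + P(-7, -10)) - 1*(-364061) = 328*(0 - 13/3) - 1*(-364061) = 328*(-13/3) + 364061 = -4264/3 + 364061 = 1087919/3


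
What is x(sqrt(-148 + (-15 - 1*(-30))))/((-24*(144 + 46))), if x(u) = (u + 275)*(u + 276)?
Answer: -75767/4560 - 29*I*sqrt(133)/240 ≈ -16.616 - 1.3935*I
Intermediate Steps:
x(u) = (275 + u)*(276 + u)
x(sqrt(-148 + (-15 - 1*(-30))))/((-24*(144 + 46))) = (75900 + (sqrt(-148 + (-15 - 1*(-30))))**2 + 551*sqrt(-148 + (-15 - 1*(-30))))/((-24*(144 + 46))) = (75900 + (sqrt(-148 + (-15 + 30)))**2 + 551*sqrt(-148 + (-15 + 30)))/((-24*190)) = (75900 + (sqrt(-148 + 15))**2 + 551*sqrt(-148 + 15))/(-4560) = (75900 + (sqrt(-133))**2 + 551*sqrt(-133))*(-1/4560) = (75900 + (I*sqrt(133))**2 + 551*(I*sqrt(133)))*(-1/4560) = (75900 - 133 + 551*I*sqrt(133))*(-1/4560) = (75767 + 551*I*sqrt(133))*(-1/4560) = -75767/4560 - 29*I*sqrt(133)/240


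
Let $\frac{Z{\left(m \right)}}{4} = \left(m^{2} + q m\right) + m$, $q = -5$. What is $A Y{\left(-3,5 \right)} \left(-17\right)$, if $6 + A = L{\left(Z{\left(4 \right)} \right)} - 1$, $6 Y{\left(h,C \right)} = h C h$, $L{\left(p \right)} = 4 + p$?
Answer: $\frac{765}{2} \approx 382.5$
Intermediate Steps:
$Z{\left(m \right)} = - 16 m + 4 m^{2}$ ($Z{\left(m \right)} = 4 \left(\left(m^{2} - 5 m\right) + m\right) = 4 \left(m^{2} - 4 m\right) = - 16 m + 4 m^{2}$)
$Y{\left(h,C \right)} = \frac{C h^{2}}{6}$ ($Y{\left(h,C \right)} = \frac{h C h}{6} = \frac{C h h}{6} = \frac{C h^{2}}{6}$)
$A = -3$ ($A = -6 + \left(\left(4 + 4 \cdot 4 \left(-4 + 4\right)\right) - 1\right) = -6 + \left(\left(4 + 4 \cdot 4 \cdot 0\right) - 1\right) = -6 + \left(\left(4 + 0\right) - 1\right) = -6 + \left(4 - 1\right) = -6 + 3 = -3$)
$A Y{\left(-3,5 \right)} \left(-17\right) = - 3 \cdot \frac{1}{6} \cdot 5 \left(-3\right)^{2} \left(-17\right) = - 3 \cdot \frac{1}{6} \cdot 5 \cdot 9 \left(-17\right) = \left(-3\right) \frac{15}{2} \left(-17\right) = \left(- \frac{45}{2}\right) \left(-17\right) = \frac{765}{2}$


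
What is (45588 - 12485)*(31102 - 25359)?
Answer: 190110529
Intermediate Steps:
(45588 - 12485)*(31102 - 25359) = 33103*5743 = 190110529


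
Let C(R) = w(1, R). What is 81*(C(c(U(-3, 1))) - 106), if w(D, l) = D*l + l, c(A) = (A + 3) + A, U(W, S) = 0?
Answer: -8100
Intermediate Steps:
c(A) = 3 + 2*A (c(A) = (3 + A) + A = 3 + 2*A)
w(D, l) = l + D*l
C(R) = 2*R (C(R) = R*(1 + 1) = R*2 = 2*R)
81*(C(c(U(-3, 1))) - 106) = 81*(2*(3 + 2*0) - 106) = 81*(2*(3 + 0) - 106) = 81*(2*3 - 106) = 81*(6 - 106) = 81*(-100) = -8100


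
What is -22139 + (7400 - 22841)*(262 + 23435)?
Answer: -365927516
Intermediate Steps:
-22139 + (7400 - 22841)*(262 + 23435) = -22139 - 15441*23697 = -22139 - 365905377 = -365927516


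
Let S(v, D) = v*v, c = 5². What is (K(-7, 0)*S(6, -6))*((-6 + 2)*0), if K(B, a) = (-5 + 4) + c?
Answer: 0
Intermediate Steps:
c = 25
S(v, D) = v²
K(B, a) = 24 (K(B, a) = (-5 + 4) + 25 = -1 + 25 = 24)
(K(-7, 0)*S(6, -6))*((-6 + 2)*0) = (24*6²)*((-6 + 2)*0) = (24*36)*(-4*0) = 864*0 = 0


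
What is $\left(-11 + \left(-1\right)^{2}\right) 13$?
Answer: $-130$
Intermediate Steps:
$\left(-11 + \left(-1\right)^{2}\right) 13 = \left(-11 + 1\right) 13 = \left(-10\right) 13 = -130$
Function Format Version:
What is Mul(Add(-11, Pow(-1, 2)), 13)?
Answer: -130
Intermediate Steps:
Mul(Add(-11, Pow(-1, 2)), 13) = Mul(Add(-11, 1), 13) = Mul(-10, 13) = -130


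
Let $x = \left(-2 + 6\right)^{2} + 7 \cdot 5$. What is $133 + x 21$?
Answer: $1204$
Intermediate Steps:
$x = 51$ ($x = 4^{2} + 35 = 16 + 35 = 51$)
$133 + x 21 = 133 + 51 \cdot 21 = 133 + 1071 = 1204$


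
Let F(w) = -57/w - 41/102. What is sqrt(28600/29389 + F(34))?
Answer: I*sqrt(2483027647926)/1498839 ≈ 1.0513*I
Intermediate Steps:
F(w) = -41/102 - 57/w (F(w) = -57/w - 41*1/102 = -57/w - 41/102 = -41/102 - 57/w)
sqrt(28600/29389 + F(34)) = sqrt(28600/29389 + (-41/102 - 57/34)) = sqrt(28600/29389 - 106/51) = sqrt(-1656634/1498839) = I*sqrt(2483027647926)/1498839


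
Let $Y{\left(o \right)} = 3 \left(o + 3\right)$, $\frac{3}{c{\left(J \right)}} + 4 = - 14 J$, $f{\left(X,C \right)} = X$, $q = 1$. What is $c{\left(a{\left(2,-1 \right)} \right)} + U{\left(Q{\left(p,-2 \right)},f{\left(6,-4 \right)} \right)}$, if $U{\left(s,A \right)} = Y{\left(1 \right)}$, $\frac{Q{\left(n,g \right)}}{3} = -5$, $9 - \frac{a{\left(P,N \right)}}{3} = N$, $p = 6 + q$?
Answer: $\frac{5085}{424} \approx 11.993$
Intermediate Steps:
$p = 7$ ($p = 6 + 1 = 7$)
$a{\left(P,N \right)} = 27 - 3 N$
$c{\left(J \right)} = \frac{3}{-4 - 14 J}$
$Q{\left(n,g \right)} = -15$ ($Q{\left(n,g \right)} = 3 \left(-5\right) = -15$)
$Y{\left(o \right)} = 9 + 3 o$ ($Y{\left(o \right)} = 3 \left(3 + o\right) = 9 + 3 o$)
$U{\left(s,A \right)} = 12$ ($U{\left(s,A \right)} = 9 + 3 \cdot 1 = 9 + 3 = 12$)
$c{\left(a{\left(2,-1 \right)} \right)} + U{\left(Q{\left(p,-2 \right)},f{\left(6,-4 \right)} \right)} = - \frac{3}{4 + 14 \left(27 - -3\right)} + 12 = - \frac{3}{4 + 14 \left(27 + 3\right)} + 12 = - \frac{3}{4 + 14 \cdot 30} + 12 = - \frac{3}{4 + 420} + 12 = - \frac{3}{424} + 12 = \frac{5085}{424}$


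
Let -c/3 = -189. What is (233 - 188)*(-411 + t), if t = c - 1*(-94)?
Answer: 11250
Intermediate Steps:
c = 567 (c = -3*(-189) = 567)
t = 661 (t = 567 - 1*(-94) = 567 + 94 = 661)
(233 - 188)*(-411 + t) = (233 - 188)*(-411 + 661) = 45*250 = 11250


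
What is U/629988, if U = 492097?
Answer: 492097/629988 ≈ 0.78112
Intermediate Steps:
U/629988 = 492097/629988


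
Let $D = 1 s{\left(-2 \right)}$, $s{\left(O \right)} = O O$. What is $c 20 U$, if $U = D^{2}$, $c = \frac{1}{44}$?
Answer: $\frac{80}{11} \approx 7.2727$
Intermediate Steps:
$s{\left(O \right)} = O^{2}$
$D = 4$ ($D = 1 \left(-2\right)^{2} = 1 \cdot 4 = 4$)
$c = \frac{1}{44} \approx 0.022727$
$U = 16$ ($U = 4^{2} = 16$)
$c 20 U = \frac{1}{44} \cdot 20 \cdot 16 = \frac{5}{11} \cdot 16 = \frac{80}{11}$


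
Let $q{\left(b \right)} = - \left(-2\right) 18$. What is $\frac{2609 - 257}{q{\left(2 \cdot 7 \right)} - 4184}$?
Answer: $- \frac{588}{1037} \approx -0.56702$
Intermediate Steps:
$q{\left(b \right)} = 36$ ($q{\left(b \right)} = \left(-1\right) \left(-36\right) = 36$)
$\frac{2609 - 257}{q{\left(2 \cdot 7 \right)} - 4184} = \frac{2609 - 257}{36 - 4184} = \frac{2352}{-4148} = 2352 \left(- \frac{1}{4148}\right) = - \frac{588}{1037}$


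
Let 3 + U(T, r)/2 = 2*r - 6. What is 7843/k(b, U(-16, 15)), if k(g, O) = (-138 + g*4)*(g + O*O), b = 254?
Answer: 7843/1771804 ≈ 0.0044266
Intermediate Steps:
U(T, r) = -18 + 4*r (U(T, r) = -6 + 2*(2*r - 6) = -6 + 2*(-6 + 2*r) = -6 + (-12 + 4*r) = -18 + 4*r)
k(g, O) = (-138 + 4*g)*(g + O**2)
7843/k(b, U(-16, 15)) = 7843/(-138*254 - 138*(-18 + 4*15)**2 + 4*254**2 + 4*254*(-18 + 4*15)**2) = 7843/(-35052 - 138*(-18 + 60)**2 + 4*64516 + 4*254*(-18 + 60)**2) = 7843/(-35052 - 138*42**2 + 258064 + 4*254*42**2) = 7843/(-35052 - 138*1764 + 258064 + 4*254*1764) = 7843/(-35052 - 243432 + 258064 + 1792224) = 7843/1771804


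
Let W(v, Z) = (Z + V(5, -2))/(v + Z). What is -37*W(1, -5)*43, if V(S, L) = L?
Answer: -11137/4 ≈ -2784.3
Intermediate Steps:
W(v, Z) = (-2 + Z)/(Z + v) (W(v, Z) = (Z - 2)/(v + Z) = (-2 + Z)/(Z + v))
-37*W(1, -5)*43 = -37*(-2 - 5)/(-5 + 1)*43 = -37*(-7)/(-4)*43 = -(-37)*(-7)/4*43 = -37*7/4*43 = -259/4*43 = -11137/4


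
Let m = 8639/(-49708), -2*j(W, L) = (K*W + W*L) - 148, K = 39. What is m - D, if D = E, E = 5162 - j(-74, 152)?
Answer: 98363493/49708 ≈ 1978.8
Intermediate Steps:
j(W, L) = 74 - 39*W/2 - L*W/2 (j(W, L) = -((39*W + W*L) - 148)/2 = -((39*W + L*W) - 148)/2 = -(-148 + 39*W + L*W)/2 = 74 - 39*W/2 - L*W/2)
m = -8639/49708 (m = 8639*(-1/49708) = -8639/49708 ≈ -0.17379)
E = -1979 (E = 5162 - (74 - 39/2*(-74) - ½*152*(-74)) = 5162 - (74 + 1443 + 5624) = 5162 - 1*7141 = 5162 - 7141 = -1979)
D = -1979
m - D = -8639/49708 - 1*(-1979) = -8639/49708 + 1979 = 98363493/49708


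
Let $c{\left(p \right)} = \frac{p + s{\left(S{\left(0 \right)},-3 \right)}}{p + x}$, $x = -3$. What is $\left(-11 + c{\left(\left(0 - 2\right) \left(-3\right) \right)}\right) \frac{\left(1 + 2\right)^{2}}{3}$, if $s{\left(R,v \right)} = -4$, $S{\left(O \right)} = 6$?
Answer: $-31$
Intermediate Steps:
$c{\left(p \right)} = \frac{-4 + p}{-3 + p}$ ($c{\left(p \right)} = \frac{p - 4}{p - 3} = \frac{-4 + p}{-3 + p}$)
$\left(-11 + c{\left(\left(0 - 2\right) \left(-3\right) \right)}\right) \frac{\left(1 + 2\right)^{2}}{3} = \left(-11 + \frac{-4 + \left(0 - 2\right) \left(-3\right)}{-3 + \left(0 - 2\right) \left(-3\right)}\right) \frac{\left(1 + 2\right)^{2}}{3} = \left(-11 + \frac{-4 - -6}{-3 - -6}\right) 3^{2} \cdot \frac{1}{3} = \left(-11 + \frac{-4 + 6}{-3 + 6}\right) 9 \cdot \frac{1}{3} = \left(-11 + \frac{1}{3} \cdot 2\right) 3 = \left(-11 + \frac{2}{3}\right) 3 = \left(- \frac{31}{3}\right) 3 = -31$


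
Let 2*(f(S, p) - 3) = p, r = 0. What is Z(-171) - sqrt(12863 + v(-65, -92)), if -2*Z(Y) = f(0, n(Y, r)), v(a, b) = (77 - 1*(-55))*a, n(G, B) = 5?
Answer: -11/4 - sqrt(4283) ≈ -68.195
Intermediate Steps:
f(S, p) = 3 + p/2
v(a, b) = 132*a (v(a, b) = (77 + 55)*a = 132*a)
Z(Y) = -11/4 (Z(Y) = -(3 + (1/2)*5)/2 = -(3 + 5/2)/2 = -1/2*11/2 = -11/4)
Z(-171) - sqrt(12863 + v(-65, -92)) = -11/4 - sqrt(12863 + 132*(-65)) = -11/4 - sqrt(12863 - 8580) = -11/4 - sqrt(4283)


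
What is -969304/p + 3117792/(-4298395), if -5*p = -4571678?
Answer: -17542899215188/9825438928405 ≈ -1.7855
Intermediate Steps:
p = 4571678/5 (p = -⅕*(-4571678) = 4571678/5 ≈ 9.1434e+5)
-969304/p + 3117792/(-4298395) = -969304/4571678/5 + 3117792/(-4298395) = -969304*5/4571678 + 3117792*(-1/4298395) = -2423260/2285839 - 3117792/4298395 = -17542899215188/9825438928405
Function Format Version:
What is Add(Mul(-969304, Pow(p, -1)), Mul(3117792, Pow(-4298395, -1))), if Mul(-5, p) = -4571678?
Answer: Rational(-17542899215188, 9825438928405) ≈ -1.7855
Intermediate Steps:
p = Rational(4571678, 5) (p = Mul(Rational(-1, 5), -4571678) = Rational(4571678, 5) ≈ 9.1434e+5)
Add(Mul(-969304, Pow(p, -1)), Mul(3117792, Pow(-4298395, -1))) = Add(Mul(-969304, Pow(Rational(4571678, 5), -1)), Mul(3117792, Pow(-4298395, -1))) = Add(Mul(-969304, Rational(5, 4571678)), Mul(3117792, Rational(-1, 4298395))) = Add(Rational(-2423260, 2285839), Rational(-3117792, 4298395)) = Rational(-17542899215188, 9825438928405)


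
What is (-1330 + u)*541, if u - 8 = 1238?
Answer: -45444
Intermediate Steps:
u = 1246 (u = 8 + 1238 = 1246)
(-1330 + u)*541 = (-1330 + 1246)*541 = -84*541 = -45444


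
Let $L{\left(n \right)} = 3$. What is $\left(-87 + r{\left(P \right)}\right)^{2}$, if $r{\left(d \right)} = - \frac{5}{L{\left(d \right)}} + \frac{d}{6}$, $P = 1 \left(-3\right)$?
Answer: $\frac{286225}{36} \approx 7950.7$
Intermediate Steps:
$P = -3$
$r{\left(d \right)} = - \frac{5}{3} + \frac{d}{6}$
$\left(-87 + r{\left(P \right)}\right)^{2} = \left(-87 + \left(- \frac{5}{3} + \frac{1}{6} \left(-3\right)\right)\right)^{2} = \left(-87 - \frac{13}{6}\right)^{2} = \left(- \frac{535}{6}\right)^{2} = \frac{286225}{36}$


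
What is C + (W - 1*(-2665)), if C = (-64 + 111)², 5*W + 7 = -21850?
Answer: 2513/5 ≈ 502.60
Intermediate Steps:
W = -21857/5 (W = -7/5 + (⅕)*(-21850) = -7/5 - 4370 = -21857/5 ≈ -4371.4)
C = 2209 (C = 47² = 2209)
C + (W - 1*(-2665)) = 2209 + (-21857/5 - 1*(-2665)) = 2209 + (-21857/5 + 2665) = 2209 - 8532/5 = 2513/5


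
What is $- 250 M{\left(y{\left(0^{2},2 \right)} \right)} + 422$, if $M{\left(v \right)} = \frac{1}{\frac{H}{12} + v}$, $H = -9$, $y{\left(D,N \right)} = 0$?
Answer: $\frac{2266}{3} \approx 755.33$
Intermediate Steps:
$M{\left(v \right)} = \frac{1}{- \frac{3}{4} + v}$ ($M{\left(v \right)} = \frac{1}{- \frac{9}{12} + v} = \frac{1}{\left(-9\right) \frac{1}{12} + v} = \frac{1}{- \frac{3}{4} + v}$)
$- 250 M{\left(y{\left(0^{2},2 \right)} \right)} + 422 = - 250 \frac{4}{-3 + 4 \cdot 0} + 422 = - 250 \frac{4}{-3 + 0} + 422 = - 250 \frac{4}{-3} + 422 = - 250 \cdot 4 \left(- \frac{1}{3}\right) + 422 = \left(-250\right) \left(- \frac{4}{3}\right) + 422 = \frac{1000}{3} + 422 = \frac{2266}{3}$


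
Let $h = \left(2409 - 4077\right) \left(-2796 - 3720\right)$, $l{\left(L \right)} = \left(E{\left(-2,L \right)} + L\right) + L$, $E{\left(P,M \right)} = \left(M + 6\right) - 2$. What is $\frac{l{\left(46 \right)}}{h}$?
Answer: $\frac{71}{5434344} \approx 1.3065 \cdot 10^{-5}$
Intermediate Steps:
$E{\left(P,M \right)} = 4 + M$ ($E{\left(P,M \right)} = \left(6 + M\right) - 2 = 4 + M$)
$l{\left(L \right)} = 4 + 3 L$ ($l{\left(L \right)} = \left(\left(4 + L\right) + L\right) + L = \left(4 + 2 L\right) + L = 4 + 3 L$)
$h = 10868688$ ($h = \left(-1668\right) \left(-6516\right) = 10868688$)
$\frac{l{\left(46 \right)}}{h} = \frac{4 + 3 \cdot 46}{10868688} = \left(4 + 138\right) \frac{1}{10868688} = 142 \cdot \frac{1}{10868688} = \frac{71}{5434344}$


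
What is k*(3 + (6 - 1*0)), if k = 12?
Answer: 108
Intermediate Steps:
k*(3 + (6 - 1*0)) = 12*(3 + (6 - 1*0)) = 12*(3 + (6 + 0)) = 12*(3 + 6) = 12*9 = 108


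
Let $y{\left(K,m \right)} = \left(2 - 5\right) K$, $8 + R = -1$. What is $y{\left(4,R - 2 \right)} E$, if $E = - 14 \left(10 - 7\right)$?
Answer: $504$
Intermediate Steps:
$R = -9$ ($R = -8 - 1 = -9$)
$y{\left(K,m \right)} = - 3 K$
$E = -42$ ($E = \left(-14\right) 3 = -42$)
$y{\left(4,R - 2 \right)} E = \left(-3\right) 4 \left(-42\right) = \left(-12\right) \left(-42\right) = 504$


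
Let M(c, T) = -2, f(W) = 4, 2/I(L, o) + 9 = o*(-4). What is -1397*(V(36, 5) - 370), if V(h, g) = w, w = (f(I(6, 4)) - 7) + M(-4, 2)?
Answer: 523875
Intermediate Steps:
I(L, o) = 2/(-9 - 4*o) (I(L, o) = 2/(-9 + o*(-4)) = 2/(-9 - 4*o))
w = -5 (w = (4 - 7) - 2 = -3 - 2 = -5)
V(h, g) = -5
-1397*(V(36, 5) - 370) = -1397*(-5 - 370) = -1397*(-375) = 523875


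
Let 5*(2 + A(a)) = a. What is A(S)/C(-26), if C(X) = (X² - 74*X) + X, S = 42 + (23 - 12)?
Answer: 43/12870 ≈ 0.0033411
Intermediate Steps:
S = 53 (S = 42 + 11 = 53)
A(a) = -2 + a/5
C(X) = X² - 73*X
A(S)/C(-26) = (-2 + (⅕)*53)/((-26*(-73 - 26))) = (-2 + 53/5)/((-26*(-99))) = (43/5)/2574 = (43/5)*(1/2574) = 43/12870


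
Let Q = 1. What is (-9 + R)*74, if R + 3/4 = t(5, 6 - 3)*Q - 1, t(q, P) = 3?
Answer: -1147/2 ≈ -573.50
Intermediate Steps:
R = 5/4 (R = -¾ + (3*1 - 1) = -¾ + (3 - 1) = -¾ + 2 = 5/4 ≈ 1.2500)
(-9 + R)*74 = (-9 + 5/4)*74 = -31/4*74 = -1147/2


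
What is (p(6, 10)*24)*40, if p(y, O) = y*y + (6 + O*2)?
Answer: 59520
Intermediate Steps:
p(y, O) = 6 + y**2 + 2*O (p(y, O) = y**2 + (6 + 2*O) = 6 + y**2 + 2*O)
(p(6, 10)*24)*40 = ((6 + 6**2 + 2*10)*24)*40 = ((6 + 36 + 20)*24)*40 = (62*24)*40 = 1488*40 = 59520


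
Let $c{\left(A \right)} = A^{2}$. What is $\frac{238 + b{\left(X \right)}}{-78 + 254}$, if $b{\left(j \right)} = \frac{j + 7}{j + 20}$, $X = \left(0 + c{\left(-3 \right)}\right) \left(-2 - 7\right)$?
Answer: $\frac{912}{671} \approx 1.3592$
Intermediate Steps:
$X = -81$ ($X = \left(0 + \left(-3\right)^{2}\right) \left(-2 - 7\right) = \left(0 + 9\right) \left(-9\right) = 9 \left(-9\right) = -81$)
$b{\left(j \right)} = \frac{7 + j}{20 + j}$
$\frac{238 + b{\left(X \right)}}{-78 + 254} = \frac{238 + \frac{7 - 81}{20 - 81}}{-78 + 254} = \frac{238 + \frac{1}{-61} \left(-74\right)}{176} = \left(238 - - \frac{74}{61}\right) \frac{1}{176} = \left(238 + \frac{74}{61}\right) \frac{1}{176} = \frac{14592}{61} \cdot \frac{1}{176} = \frac{912}{671}$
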